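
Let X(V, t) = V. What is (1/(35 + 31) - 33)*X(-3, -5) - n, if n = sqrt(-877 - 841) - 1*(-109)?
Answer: -221/22 - I*sqrt(1718) ≈ -10.045 - 41.449*I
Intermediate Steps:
n = 109 + I*sqrt(1718) (n = sqrt(-1718) + 109 = I*sqrt(1718) + 109 = 109 + I*sqrt(1718) ≈ 109.0 + 41.449*I)
(1/(35 + 31) - 33)*X(-3, -5) - n = (1/(35 + 31) - 33)*(-3) - (109 + I*sqrt(1718)) = (1/66 - 33)*(-3) + (-109 - I*sqrt(1718)) = -2177/66*(-3) + (-109 - I*sqrt(1718)) = 2177/22 + (-109 - I*sqrt(1718)) = -221/22 - I*sqrt(1718)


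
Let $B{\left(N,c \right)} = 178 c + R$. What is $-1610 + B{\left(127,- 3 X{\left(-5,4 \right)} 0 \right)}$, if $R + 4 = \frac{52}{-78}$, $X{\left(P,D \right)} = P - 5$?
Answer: $- \frac{4844}{3} \approx -1614.7$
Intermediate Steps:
$X{\left(P,D \right)} = -5 + P$
$R = - \frac{14}{3}$ ($R = -4 + \frac{52}{-78} = -4 + 52 \left(- \frac{1}{78}\right) = -4 - \frac{2}{3} = - \frac{14}{3} \approx -4.6667$)
$B{\left(N,c \right)} = - \frac{14}{3} + 178 c$ ($B{\left(N,c \right)} = 178 c - \frac{14}{3} = - \frac{14}{3} + 178 c$)
$-1610 + B{\left(127,- 3 X{\left(-5,4 \right)} 0 \right)} = -1610 - \left(\frac{14}{3} - 178 - 3 \left(-5 - 5\right) 0\right) = -1610 - \left(\frac{14}{3} - 178 \left(-3\right) \left(-10\right) 0\right) = -1610 - \left(\frac{14}{3} - 178 \cdot 30 \cdot 0\right) = -1610 + \left(- \frac{14}{3} + 178 \cdot 0\right) = -1610 + \left(- \frac{14}{3} + 0\right) = -1610 - \frac{14}{3} = - \frac{4844}{3}$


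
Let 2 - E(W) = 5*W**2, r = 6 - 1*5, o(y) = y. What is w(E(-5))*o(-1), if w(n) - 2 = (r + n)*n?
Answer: -15008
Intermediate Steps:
r = 1 (r = 6 - 5 = 1)
E(W) = 2 - 5*W**2
w(n) = 2 + n*(1 + n) (w(n) = 2 + (1 + n)*n = 2 + n*(1 + n))
w(E(-5))*o(-1) = (2 + (2 - 5*(-5)**2) + (2 - 5*(-5)**2)**2)*(-1) = (2 + (2 - 5*25) + (2 - 5*25)**2)*(-1) = (2 + (2 - 125) + (2 - 125)**2)*(-1) = (2 - 123 + (-123)**2)*(-1) = (2 - 123 + 15129)*(-1) = 15008*(-1) = -15008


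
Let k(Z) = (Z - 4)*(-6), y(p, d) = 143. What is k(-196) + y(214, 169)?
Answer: 1343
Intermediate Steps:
k(Z) = 24 - 6*Z (k(Z) = (-4 + Z)*(-6) = 24 - 6*Z)
k(-196) + y(214, 169) = (24 - 6*(-196)) + 143 = (24 + 1176) + 143 = 1200 + 143 = 1343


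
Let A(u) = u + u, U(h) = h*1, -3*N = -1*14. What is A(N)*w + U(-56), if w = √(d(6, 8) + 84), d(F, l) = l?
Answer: -56 + 56*√23/3 ≈ 33.522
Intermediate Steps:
N = 14/3 (N = -(-1)*14/3 = -⅓*(-14) = 14/3 ≈ 4.6667)
w = 2*√23 (w = √(8 + 84) = √92 = 2*√23 ≈ 9.5917)
U(h) = h
A(u) = 2*u
A(N)*w + U(-56) = (2*(14/3))*(2*√23) - 56 = 28*(2*√23)/3 - 56 = 56*√23/3 - 56 = -56 + 56*√23/3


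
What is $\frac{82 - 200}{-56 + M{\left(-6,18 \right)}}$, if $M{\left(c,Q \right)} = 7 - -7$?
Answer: $\frac{59}{21} \approx 2.8095$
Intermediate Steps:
$M{\left(c,Q \right)} = 14$ ($M{\left(c,Q \right)} = 7 + 7 = 14$)
$\frac{82 - 200}{-56 + M{\left(-6,18 \right)}} = \frac{82 - 200}{-56 + 14} = - \frac{118}{-42} = \left(-118\right) \left(- \frac{1}{42}\right) = \frac{59}{21}$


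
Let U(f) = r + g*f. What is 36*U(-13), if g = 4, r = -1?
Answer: -1908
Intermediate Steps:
U(f) = -1 + 4*f
36*U(-13) = 36*(-1 + 4*(-13)) = 36*(-1 - 52) = 36*(-53) = -1908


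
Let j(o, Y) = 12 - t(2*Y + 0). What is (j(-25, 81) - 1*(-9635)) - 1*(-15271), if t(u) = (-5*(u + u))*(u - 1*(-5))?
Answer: 295458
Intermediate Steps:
t(u) = -10*u*(5 + u) (t(u) = (-10*u)*(u + 5) = (-10*u)*(5 + u) = -10*u*(5 + u))
j(o, Y) = 12 + 20*Y*(5 + 2*Y) (j(o, Y) = 12 - (-10)*(2*Y + 0)*(5 + (2*Y + 0)) = 12 - (-10)*2*Y*(5 + 2*Y) = 12 - (-20)*Y*(5 + 2*Y) = 12 + 20*Y*(5 + 2*Y))
(j(-25, 81) - 1*(-9635)) - 1*(-15271) = ((12 + 40*81² + 100*81) - 1*(-9635)) - 1*(-15271) = ((12 + 40*6561 + 8100) + 9635) + 15271 = ((12 + 262440 + 8100) + 9635) + 15271 = (270552 + 9635) + 15271 = 280187 + 15271 = 295458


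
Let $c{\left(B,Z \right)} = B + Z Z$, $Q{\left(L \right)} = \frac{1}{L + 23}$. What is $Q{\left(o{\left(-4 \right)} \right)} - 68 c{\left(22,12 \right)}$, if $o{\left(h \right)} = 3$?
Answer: $- \frac{293487}{26} \approx -11288.0$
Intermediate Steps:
$Q{\left(L \right)} = \frac{1}{23 + L}$
$c{\left(B,Z \right)} = B + Z^{2}$
$Q{\left(o{\left(-4 \right)} \right)} - 68 c{\left(22,12 \right)} = \frac{1}{23 + 3} - 68 \left(22 + 12^{2}\right) = \frac{1}{26} - 68 \left(22 + 144\right) = \frac{1}{26} - 11288 = - \frac{293487}{26}$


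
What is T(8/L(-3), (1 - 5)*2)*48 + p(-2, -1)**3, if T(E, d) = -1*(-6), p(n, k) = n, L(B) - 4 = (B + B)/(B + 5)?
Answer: 280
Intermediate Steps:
L(B) = 4 + 2*B/(5 + B) (L(B) = 4 + (B + B)/(B + 5) = 4 + (2*B)/(5 + B) = 4 + 2*B/(5 + B))
T(E, d) = 6
T(8/L(-3), (1 - 5)*2)*48 + p(-2, -1)**3 = 6*48 + (-2)**3 = 288 - 8 = 280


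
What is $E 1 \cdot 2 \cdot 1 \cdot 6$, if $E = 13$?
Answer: $156$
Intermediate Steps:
$E 1 \cdot 2 \cdot 1 \cdot 6 = 13 \cdot 1 \cdot 2 \cdot 1 \cdot 6 = 13 \cdot 2 \cdot 1 \cdot 6 = 13 \cdot 2 \cdot 6 = 26 \cdot 6 = 156$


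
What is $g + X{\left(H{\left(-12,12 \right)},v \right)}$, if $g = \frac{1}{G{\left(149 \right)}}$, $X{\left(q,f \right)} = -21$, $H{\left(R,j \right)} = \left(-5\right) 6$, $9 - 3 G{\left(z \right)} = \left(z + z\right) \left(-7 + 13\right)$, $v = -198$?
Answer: $- \frac{12454}{593} \approx -21.002$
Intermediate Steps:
$G{\left(z \right)} = 3 - 4 z$ ($G{\left(z \right)} = 3 - \frac{\left(z + z\right) \left(-7 + 13\right)}{3} = 3 - \frac{2 z 6}{3} = 3 - \frac{12 z}{3} = 3 - 4 z$)
$H{\left(R,j \right)} = -30$
$g = - \frac{1}{593}$ ($g = \frac{1}{3 - 596} = \frac{1}{-593} = - \frac{1}{593} \approx -0.0016863$)
$g + X{\left(H{\left(-12,12 \right)},v \right)} = - \frac{1}{593} - 21 = - \frac{12454}{593}$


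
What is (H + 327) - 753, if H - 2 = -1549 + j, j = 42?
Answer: -1931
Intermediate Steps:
H = -1505 (H = 2 + (-1549 + 42) = 2 - 1507 = -1505)
(H + 327) - 753 = (-1505 + 327) - 753 = -1178 - 753 = -1931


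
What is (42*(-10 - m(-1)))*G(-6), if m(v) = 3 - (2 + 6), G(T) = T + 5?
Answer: 210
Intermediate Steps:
G(T) = 5 + T
m(v) = -5 (m(v) = 3 - 1*8 = 3 - 8 = -5)
(42*(-10 - m(-1)))*G(-6) = (42*(-10 - 1*(-5)))*(5 - 6) = (42*(-10 + 5))*(-1) = (42*(-5))*(-1) = -210*(-1) = 210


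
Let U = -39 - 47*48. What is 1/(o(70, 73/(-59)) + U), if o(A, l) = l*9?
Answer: -59/136062 ≈ -0.00043363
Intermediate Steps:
o(A, l) = 9*l
U = -2295 (U = -39 - 2256 = -2295)
1/(o(70, 73/(-59)) + U) = 1/(9*(73/(-59)) - 2295) = 1/(9*(73*(-1/59)) - 2295) = 1/(9*(-73/59) - 2295) = 1/(-657/59 - 2295) = 1/(-136062/59) = -59/136062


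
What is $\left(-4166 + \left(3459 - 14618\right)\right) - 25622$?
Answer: $-40947$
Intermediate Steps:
$\left(-4166 + \left(3459 - 14618\right)\right) - 25622 = \left(-4166 - 11159\right) - 25622 = -15325 - 25622 = -40947$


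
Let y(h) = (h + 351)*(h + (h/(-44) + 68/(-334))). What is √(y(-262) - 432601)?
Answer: 15*I*√27320940482/3674 ≈ 674.84*I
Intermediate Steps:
y(h) = (351 + h)*(-34/167 + 43*h/44) (y(h) = (351 + h)*(h + (h*(-1/44) + 68*(-1/334))) = (351 + h)*(h + (-h/44 - 34/167)) = (351 + h)*(h + (-34/167 - h/44)) = (351 + h)*(-34/167 + 43*h/44))
√(y(-262) - 432601) = √((-11934/167 + (43/44)*(-262)² + (2519035/7348)*(-262)) - 432601) = √((-11934/167 + (43/44)*68644 - 329993585/3674) - 432601) = √((-11934/167 + 737923/11 - 329993585/3674) - 432601) = √(-83789851/3674 - 432601) = √(-1673165925/3674) = 15*I*√27320940482/3674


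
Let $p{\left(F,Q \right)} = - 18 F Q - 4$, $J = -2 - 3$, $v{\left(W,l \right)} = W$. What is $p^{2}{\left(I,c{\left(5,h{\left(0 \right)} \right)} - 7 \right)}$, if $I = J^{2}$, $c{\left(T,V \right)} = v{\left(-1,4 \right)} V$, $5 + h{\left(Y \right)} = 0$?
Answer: $802816$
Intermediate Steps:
$h{\left(Y \right)} = -5$ ($h{\left(Y \right)} = -5 + 0 = -5$)
$J = -5$
$c{\left(T,V \right)} = - V$
$I = 25$ ($I = \left(-5\right)^{2} = 25$)
$p{\left(F,Q \right)} = -4 - 18 F Q$ ($p{\left(F,Q \right)} = - 18 F Q - 4 = -4 - 18 F Q$)
$p^{2}{\left(I,c{\left(5,h{\left(0 \right)} \right)} - 7 \right)} = \left(-4 - 450 \left(\left(-1\right) \left(-5\right) - 7\right)\right)^{2} = \left(-4 - 450 \left(5 - 7\right)\right)^{2} = \left(-4 - 450 \left(-2\right)\right)^{2} = \left(-4 + 900\right)^{2} = 896^{2} = 802816$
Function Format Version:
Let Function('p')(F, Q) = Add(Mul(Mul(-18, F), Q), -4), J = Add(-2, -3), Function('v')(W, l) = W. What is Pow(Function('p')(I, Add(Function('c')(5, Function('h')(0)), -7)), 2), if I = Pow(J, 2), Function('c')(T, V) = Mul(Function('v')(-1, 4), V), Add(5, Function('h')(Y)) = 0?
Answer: 802816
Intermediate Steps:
Function('h')(Y) = -5 (Function('h')(Y) = Add(-5, 0) = -5)
J = -5
Function('c')(T, V) = Mul(-1, V)
I = 25 (I = Pow(-5, 2) = 25)
Function('p')(F, Q) = Add(-4, Mul(-18, F, Q)) (Function('p')(F, Q) = Add(Mul(-18, F, Q), -4) = Add(-4, Mul(-18, F, Q)))
Pow(Function('p')(I, Add(Function('c')(5, Function('h')(0)), -7)), 2) = Pow(Add(-4, Mul(-18, 25, Add(Mul(-1, -5), -7))), 2) = Pow(Add(-4, Mul(-18, 25, Add(5, -7))), 2) = Pow(Add(-4, Mul(-18, 25, -2)), 2) = Pow(Add(-4, 900), 2) = Pow(896, 2) = 802816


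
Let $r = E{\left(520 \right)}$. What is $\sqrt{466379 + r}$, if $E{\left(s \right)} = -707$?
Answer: $2 \sqrt{116418} \approx 682.4$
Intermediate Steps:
$r = -707$
$\sqrt{466379 + r} = \sqrt{466379 - 707} = \sqrt{465672} = 2 \sqrt{116418}$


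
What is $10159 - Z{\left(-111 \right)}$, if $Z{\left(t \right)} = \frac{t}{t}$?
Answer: $10158$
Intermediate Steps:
$Z{\left(t \right)} = 1$
$10159 - Z{\left(-111 \right)} = 10159 - 1 = 10158$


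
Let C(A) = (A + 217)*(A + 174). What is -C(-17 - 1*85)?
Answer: -8280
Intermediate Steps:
C(A) = (174 + A)*(217 + A) (C(A) = (217 + A)*(174 + A) = (174 + A)*(217 + A))
-C(-17 - 1*85) = -(37758 + (-17 - 1*85)² + 391*(-17 - 1*85)) = -(37758 + (-17 - 85)² + 391*(-17 - 85)) = -(37758 + (-102)² + 391*(-102)) = -(37758 + 10404 - 39882) = -1*8280 = -8280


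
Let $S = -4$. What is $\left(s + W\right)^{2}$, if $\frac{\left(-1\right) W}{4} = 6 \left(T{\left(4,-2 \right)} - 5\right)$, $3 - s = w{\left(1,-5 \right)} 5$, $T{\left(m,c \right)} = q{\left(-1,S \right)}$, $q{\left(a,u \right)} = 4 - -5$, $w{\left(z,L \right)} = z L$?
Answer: $4624$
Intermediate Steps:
$w{\left(z,L \right)} = L z$
$q{\left(a,u \right)} = 9$ ($q{\left(a,u \right)} = 4 + 5 = 9$)
$T{\left(m,c \right)} = 9$
$s = 28$ ($s = 3 - \left(-5\right) 1 \cdot 5 = 3 - \left(-5\right) 5 = 3 - -25 = 3 + 25 = 28$)
$W = -96$ ($W = - 4 \cdot 6 \left(9 - 5\right) = - 4 \cdot 6 \cdot 4 = \left(-4\right) 24 = -96$)
$\left(s + W\right)^{2} = \left(28 - 96\right)^{2} = \left(-68\right)^{2} = 4624$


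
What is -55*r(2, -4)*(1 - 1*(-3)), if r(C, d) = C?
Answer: -440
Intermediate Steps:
-55*r(2, -4)*(1 - 1*(-3)) = -110*(1 - 1*(-3)) = -110*(1 + 3) = -110*4 = -55*8 = -440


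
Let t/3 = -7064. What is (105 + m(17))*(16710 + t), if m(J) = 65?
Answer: -761940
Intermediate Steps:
t = -21192 (t = 3*(-7064) = -21192)
(105 + m(17))*(16710 + t) = (105 + 65)*(16710 - 21192) = 170*(-4482) = -761940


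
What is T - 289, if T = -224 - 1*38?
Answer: -551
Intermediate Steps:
T = -262 (T = -224 - 38 = -262)
T - 289 = -262 - 289 = -551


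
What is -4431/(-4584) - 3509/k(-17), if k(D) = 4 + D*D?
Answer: -4928991/447704 ≈ -11.009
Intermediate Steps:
k(D) = 4 + D**2
-4431/(-4584) - 3509/k(-17) = -4431/(-4584) - 3509/(4 + (-17)**2) = -4431*(-1/4584) - 3509/(4 + 289) = 1477/1528 - 3509/293 = -4928991/447704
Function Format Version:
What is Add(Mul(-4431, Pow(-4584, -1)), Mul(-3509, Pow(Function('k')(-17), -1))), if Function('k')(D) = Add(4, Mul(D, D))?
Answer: Rational(-4928991, 447704) ≈ -11.009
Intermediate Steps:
Function('k')(D) = Add(4, Pow(D, 2))
Add(Mul(-4431, Pow(-4584, -1)), Mul(-3509, Pow(Function('k')(-17), -1))) = Add(Mul(-4431, Pow(-4584, -1)), Mul(-3509, Pow(Add(4, Pow(-17, 2)), -1))) = Add(Mul(-4431, Rational(-1, 4584)), Mul(-3509, Pow(Add(4, 289), -1))) = Add(Rational(1477, 1528), Mul(-3509, Pow(293, -1))) = Add(Rational(1477, 1528), Mul(-3509, Rational(1, 293))) = Add(Rational(1477, 1528), Rational(-3509, 293)) = Rational(-4928991, 447704)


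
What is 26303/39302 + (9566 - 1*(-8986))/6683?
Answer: 904913653/262655266 ≈ 3.4453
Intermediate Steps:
26303/39302 + (9566 - 1*(-8986))/6683 = 26303*(1/39302) + (9566 + 8986)*(1/6683) = 26303/39302 + 18552*(1/6683) = 26303/39302 + 18552/6683 = 904913653/262655266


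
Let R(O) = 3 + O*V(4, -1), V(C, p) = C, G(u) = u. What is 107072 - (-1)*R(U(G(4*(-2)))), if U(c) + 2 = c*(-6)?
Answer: 107259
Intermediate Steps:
U(c) = -2 - 6*c (U(c) = -2 + c*(-6) = -2 - 6*c)
R(O) = 3 + 4*O (R(O) = 3 + O*4 = 3 + 4*O)
107072 - (-1)*R(U(G(4*(-2)))) = 107072 - (-1)*(3 + 4*(-2 - 24*(-2))) = 107072 - (-1)*(3 + 4*(-2 - 6*(-8))) = 107072 - (-1)*(3 + 4*(-2 + 48)) = 107072 - (-1)*(3 + 4*46) = 107072 - (-1)*(3 + 184) = 107072 - (-1)*187 = 107072 - 1*(-187) = 107072 + 187 = 107259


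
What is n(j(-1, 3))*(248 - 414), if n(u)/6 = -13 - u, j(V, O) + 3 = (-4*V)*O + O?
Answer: 24900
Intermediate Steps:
j(V, O) = -3 + O - 4*O*V (j(V, O) = -3 + ((-4*V)*O + O) = -3 + (-4*O*V + O) = -3 + (O - 4*O*V) = -3 + O - 4*O*V)
n(u) = -78 - 6*u (n(u) = 6*(-13 - u) = -78 - 6*u)
n(j(-1, 3))*(248 - 414) = (-78 - 6*(-3 + 3 - 4*3*(-1)))*(248 - 414) = (-78 - 6*(-3 + 3 + 12))*(-166) = (-78 - 6*12)*(-166) = (-78 - 72)*(-166) = -150*(-166) = 24900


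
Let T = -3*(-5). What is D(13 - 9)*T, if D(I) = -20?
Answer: -300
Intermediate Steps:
T = 15
D(13 - 9)*T = -20*15 = -300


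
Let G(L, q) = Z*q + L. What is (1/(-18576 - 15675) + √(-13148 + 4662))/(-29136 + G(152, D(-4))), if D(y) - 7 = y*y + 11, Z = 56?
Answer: 1/927517080 - I*√8486/27080 ≈ 1.0781e-9 - 0.0034018*I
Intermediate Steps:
D(y) = 18 + y² (D(y) = 7 + (y*y + 11) = 7 + (y² + 11) = 7 + (11 + y²) = 18 + y²)
G(L, q) = L + 56*q (G(L, q) = 56*q + L = L + 56*q)
(1/(-18576 - 15675) + √(-13148 + 4662))/(-29136 + G(152, D(-4))) = (1/(-18576 - 15675) + √(-13148 + 4662))/(-29136 + (152 + 56*(18 + (-4)²))) = (1/(-34251) + √(-8486))/(-29136 + (152 + 56*(18 + 16))) = (-1/34251 + I*√8486)/(-29136 + (152 + 56*34)) = (-1/34251 + I*√8486)/(-29136 + (152 + 1904)) = (-1/34251 + I*√8486)/(-29136 + 2056) = (-1/34251 + I*√8486)/(-27080) = (-1/34251 + I*√8486)*(-1/27080) = 1/927517080 - I*√8486/27080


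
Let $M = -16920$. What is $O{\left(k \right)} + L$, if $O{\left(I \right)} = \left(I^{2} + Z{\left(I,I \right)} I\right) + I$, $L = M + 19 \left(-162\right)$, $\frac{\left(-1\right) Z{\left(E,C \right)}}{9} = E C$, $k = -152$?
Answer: $31609226$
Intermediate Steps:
$Z{\left(E,C \right)} = - 9 C E$ ($Z{\left(E,C \right)} = - 9 E C = - 9 C E$)
$L = -19998$ ($L = -16920 + 19 \left(-162\right) = -16920 - 3078 = -19998$)
$O{\left(I \right)} = I + I^{2} - 9 I^{3}$ ($O{\left(I \right)} = \left(I^{2} + - 9 I I I\right) + I = \left(I^{2} + - 9 I^{2} I\right) + I = \left(I^{2} - 9 I^{3}\right) + I = I + I^{2} - 9 I^{3}$)
$O{\left(k \right)} + L = - 152 \left(1 - 152 - 9 \left(-152\right)^{2}\right) - 19998 = - 152 \left(1 - 152 - 207936\right) - 19998 = \left(-152\right) \left(-208087\right) - 19998 = 31629224 - 19998 = 31609226$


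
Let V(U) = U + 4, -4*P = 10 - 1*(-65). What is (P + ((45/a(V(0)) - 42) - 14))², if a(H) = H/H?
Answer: 14161/16 ≈ 885.06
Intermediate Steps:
P = -75/4 (P = -(10 - 1*(-65))/4 = -(10 + 65)/4 = -¼*75 = -75/4 ≈ -18.750)
V(U) = 4 + U
a(H) = 1
(P + ((45/a(V(0)) - 42) - 14))² = (-75/4 + ((45/1 - 42) - 14))² = (-75/4 + ((45*1 - 42) - 14))² = (-75/4 + ((45 - 42) - 14))² = (-75/4 + (3 - 14))² = (-75/4 - 11)² = (-119/4)² = 14161/16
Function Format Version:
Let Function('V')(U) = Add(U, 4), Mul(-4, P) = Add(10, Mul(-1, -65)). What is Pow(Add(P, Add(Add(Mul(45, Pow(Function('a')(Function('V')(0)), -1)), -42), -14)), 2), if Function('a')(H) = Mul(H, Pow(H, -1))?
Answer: Rational(14161, 16) ≈ 885.06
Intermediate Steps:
P = Rational(-75, 4) (P = Mul(Rational(-1, 4), Add(10, Mul(-1, -65))) = Mul(Rational(-1, 4), Add(10, 65)) = Mul(Rational(-1, 4), 75) = Rational(-75, 4) ≈ -18.750)
Function('V')(U) = Add(4, U)
Function('a')(H) = 1
Pow(Add(P, Add(Add(Mul(45, Pow(Function('a')(Function('V')(0)), -1)), -42), -14)), 2) = Pow(Add(Rational(-75, 4), Add(Add(Mul(45, Pow(1, -1)), -42), -14)), 2) = Pow(Add(Rational(-75, 4), Add(Add(Mul(45, 1), -42), -14)), 2) = Pow(Add(Rational(-75, 4), Add(Add(45, -42), -14)), 2) = Pow(Add(Rational(-75, 4), Add(3, -14)), 2) = Pow(Add(Rational(-75, 4), -11), 2) = Pow(Rational(-119, 4), 2) = Rational(14161, 16)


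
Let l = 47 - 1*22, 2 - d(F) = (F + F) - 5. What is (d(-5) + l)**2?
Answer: 1764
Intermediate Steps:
d(F) = 7 - 2*F (d(F) = 2 - ((F + F) - 5) = 2 - (2*F - 5) = 2 - (-5 + 2*F) = 2 + (5 - 2*F) = 7 - 2*F)
l = 25 (l = 47 - 22 = 25)
(d(-5) + l)**2 = ((7 - 2*(-5)) + 25)**2 = ((7 + 10) + 25)**2 = (17 + 25)**2 = 42**2 = 1764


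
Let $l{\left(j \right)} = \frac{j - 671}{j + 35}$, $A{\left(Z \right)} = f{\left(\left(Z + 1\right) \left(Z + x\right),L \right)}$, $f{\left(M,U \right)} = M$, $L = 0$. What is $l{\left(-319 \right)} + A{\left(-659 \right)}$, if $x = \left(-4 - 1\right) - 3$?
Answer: $\frac{62322307}{142} \approx 4.3889 \cdot 10^{5}$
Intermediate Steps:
$x = -8$ ($x = -5 - 3 = -8$)
$A{\left(Z \right)} = \left(1 + Z\right) \left(-8 + Z\right)$ ($A{\left(Z \right)} = \left(Z + 1\right) \left(Z - 8\right) = \left(1 + Z\right) \left(-8 + Z\right)$)
$l{\left(j \right)} = \frac{-671 + j}{35 + j}$
$l{\left(-319 \right)} + A{\left(-659 \right)} = \frac{-671 - 319}{35 - 319} - \left(-4605 - 434281\right) = \frac{1}{-284} \left(-990\right) + \left(-8 + 434281 + 4613\right) = \left(- \frac{1}{284}\right) \left(-990\right) + 438886 = \frac{495}{142} + 438886 = \frac{62322307}{142}$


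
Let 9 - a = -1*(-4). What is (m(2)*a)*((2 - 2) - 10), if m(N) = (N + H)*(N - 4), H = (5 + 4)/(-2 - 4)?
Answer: 50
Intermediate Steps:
H = -3/2 (H = 9/(-6) = 9*(-1/6) = -3/2 ≈ -1.5000)
m(N) = (-4 + N)*(-3/2 + N) (m(N) = (N - 3/2)*(N - 4) = (-3/2 + N)*(-4 + N) = (-4 + N)*(-3/2 + N))
a = 5 (a = 9 - (-1)*(-4) = 9 - 1*4 = 9 - 4 = 5)
(m(2)*a)*((2 - 2) - 10) = ((6 + 2**2 - 11/2*2)*5)*((2 - 2) - 10) = ((6 + 4 - 11)*5)*(0 - 10) = -1*5*(-10) = -5*(-10) = 50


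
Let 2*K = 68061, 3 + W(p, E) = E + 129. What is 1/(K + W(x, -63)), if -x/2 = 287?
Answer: 2/68187 ≈ 2.9331e-5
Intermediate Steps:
x = -574 (x = -2*287 = -574)
W(p, E) = 126 + E (W(p, E) = -3 + (E + 129) = -3 + (129 + E) = 126 + E)
K = 68061/2 (K = (1/2)*68061 = 68061/2 ≈ 34031.)
1/(K + W(x, -63)) = 1/(68061/2 + (126 - 63)) = 1/(68061/2 + 63) = 1/(68187/2) = 2/68187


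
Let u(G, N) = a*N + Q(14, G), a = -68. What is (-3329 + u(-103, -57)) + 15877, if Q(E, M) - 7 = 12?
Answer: 16443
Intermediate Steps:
Q(E, M) = 19 (Q(E, M) = 7 + 12 = 19)
u(G, N) = 19 - 68*N (u(G, N) = -68*N + 19 = 19 - 68*N)
(-3329 + u(-103, -57)) + 15877 = (-3329 + (19 - 68*(-57))) + 15877 = (-3329 + (19 + 3876)) + 15877 = (-3329 + 3895) + 15877 = 566 + 15877 = 16443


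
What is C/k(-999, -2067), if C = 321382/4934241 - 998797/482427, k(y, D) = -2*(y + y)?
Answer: -176787472369/352300840270236 ≈ -0.00050181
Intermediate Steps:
k(y, D) = -4*y
C = -176787472369/88163373441 (C = 321382*(1/4934241) - 998797*1/482427 = 321382/4934241 - 998797/482427 = -176787472369/88163373441 ≈ -2.0052)
C/k(-999, -2067) = -176787472369/(88163373441*((-4*(-999)))) = -176787472369/88163373441/3996 = -176787472369/88163373441*1/3996 = -176787472369/352300840270236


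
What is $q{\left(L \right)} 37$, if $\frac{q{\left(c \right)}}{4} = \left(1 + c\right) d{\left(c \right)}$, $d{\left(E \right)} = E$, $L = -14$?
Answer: $26936$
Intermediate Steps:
$q{\left(c \right)} = 4 c \left(1 + c\right)$ ($q{\left(c \right)} = 4 \left(1 + c\right) c = 4 c \left(1 + c\right)$)
$q{\left(L \right)} 37 = 4 \left(-14\right) \left(1 - 14\right) 37 = 4 \left(-14\right) \left(-13\right) 37 = 728 \cdot 37 = 26936$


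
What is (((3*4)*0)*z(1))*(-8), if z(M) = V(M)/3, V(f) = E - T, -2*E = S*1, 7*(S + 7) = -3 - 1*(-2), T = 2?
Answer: 0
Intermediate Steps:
S = -50/7 (S = -7 + (-3 - 1*(-2))/7 = -7 + (-3 + 2)/7 = -7 + (1/7)*(-1) = -7 - 1/7 = -50/7 ≈ -7.1429)
E = 25/7 (E = -(-25)/7 = -1/2*(-50/7) = 25/7 ≈ 3.5714)
V(f) = 11/7 (V(f) = 25/7 - 1*2 = 25/7 - 2 = 11/7)
z(M) = 11/21 (z(M) = (11/7)/3 = (11/7)*(1/3) = 11/21)
(((3*4)*0)*z(1))*(-8) = (((3*4)*0)*(11/21))*(-8) = ((12*0)*(11/21))*(-8) = (0*(11/21))*(-8) = 0*(-8) = 0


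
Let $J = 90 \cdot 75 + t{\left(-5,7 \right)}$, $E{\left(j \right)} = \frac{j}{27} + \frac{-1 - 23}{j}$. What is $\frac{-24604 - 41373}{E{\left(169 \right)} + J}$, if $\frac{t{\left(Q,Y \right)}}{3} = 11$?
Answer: $- \frac{301053051}{30978742} \approx -9.718$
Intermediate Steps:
$t{\left(Q,Y \right)} = 33$ ($t{\left(Q,Y \right)} = 3 \cdot 11 = 33$)
$E{\left(j \right)} = - \frac{24}{j} + \frac{j}{27}$ ($E{\left(j \right)} = j \frac{1}{27} + \frac{-1 - 23}{j} = \frac{j}{27} - \frac{24}{j} = - \frac{24}{j} + \frac{j}{27}$)
$J = 6783$ ($J = 90 \cdot 75 + 33 = 6750 + 33 = 6783$)
$\frac{-24604 - 41373}{E{\left(169 \right)} + J} = \frac{-24604 - 41373}{\left(- \frac{24}{169} + \frac{1}{27} \cdot 169\right) + 6783} = - \frac{65977}{\left(\left(-24\right) \frac{1}{169} + \frac{169}{27}\right) + 6783} = - \frac{65977}{\left(- \frac{24}{169} + \frac{169}{27}\right) + 6783} = - \frac{65977}{\frac{27913}{4563} + 6783} = - \frac{65977}{\frac{30978742}{4563}} = \left(-65977\right) \frac{4563}{30978742} = - \frac{301053051}{30978742}$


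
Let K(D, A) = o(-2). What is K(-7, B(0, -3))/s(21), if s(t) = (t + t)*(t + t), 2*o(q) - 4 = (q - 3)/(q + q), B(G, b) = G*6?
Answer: 1/672 ≈ 0.0014881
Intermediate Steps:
B(G, b) = 6*G
o(q) = 2 + (-3 + q)/(4*q) (o(q) = 2 + ((q - 3)/(q + q))/2 = 2 + ((-3 + q)/((2*q)))/2 = 2 + ((-3 + q)*(1/(2*q)))/2 = 2 + ((-3 + q)/(2*q))/2 = 2 + (-3 + q)/(4*q))
s(t) = 4*t² (s(t) = (2*t)*(2*t) = 4*t²)
K(D, A) = 21/8 (K(D, A) = (¾)*(-1 + 3*(-2))/(-2) = (¾)*(-½)*(-1 - 6) = (¾)*(-½)*(-7) = 21/8)
K(-7, B(0, -3))/s(21) = 21/(8*((4*21²))) = 21/(8*((4*441))) = (21/8)/1764 = (21/8)*(1/1764) = 1/672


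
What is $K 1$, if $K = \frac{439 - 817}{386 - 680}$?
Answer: $\frac{9}{7} \approx 1.2857$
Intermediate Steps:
$K = \frac{9}{7}$ ($K = - \frac{378}{-294} = \left(-378\right) \left(- \frac{1}{294}\right) = \frac{9}{7} \approx 1.2857$)
$K 1 = \frac{9}{7} \cdot 1 = \frac{9}{7}$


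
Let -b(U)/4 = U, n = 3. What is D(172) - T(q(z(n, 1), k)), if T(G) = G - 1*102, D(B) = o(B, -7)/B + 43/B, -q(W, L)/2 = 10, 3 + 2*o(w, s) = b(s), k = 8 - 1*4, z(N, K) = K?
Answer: 42079/344 ≈ 122.32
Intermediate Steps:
b(U) = -4*U
k = 4 (k = 8 - 4 = 4)
o(w, s) = -3/2 - 2*s (o(w, s) = -3/2 + (-4*s)/2 = -3/2 - 2*s)
q(W, L) = -20 (q(W, L) = -2*10 = -20)
D(B) = 111/(2*B) (D(B) = (-3/2 - 2*(-7))/B + 43/B = (-3/2 + 14)/B + 43/B = 25/(2*B) + 43/B = 111/(2*B))
T(G) = -102 + G (T(G) = G - 102 = -102 + G)
D(172) - T(q(z(n, 1), k)) = (111/2)/172 - (-102 - 20) = (111/2)*(1/172) - 1*(-122) = 111/344 + 122 = 42079/344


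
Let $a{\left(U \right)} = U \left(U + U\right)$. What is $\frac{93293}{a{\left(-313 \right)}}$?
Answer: $\frac{93293}{195938} \approx 0.47614$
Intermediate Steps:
$a{\left(U \right)} = 2 U^{2}$ ($a{\left(U \right)} = U 2 U = 2 U^{2}$)
$\frac{93293}{a{\left(-313 \right)}} = \frac{93293}{2 \left(-313\right)^{2}} = \frac{93293}{2 \cdot 97969} = \frac{93293}{195938}$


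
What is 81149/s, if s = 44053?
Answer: 81149/44053 ≈ 1.8421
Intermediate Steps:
81149/s = 81149/44053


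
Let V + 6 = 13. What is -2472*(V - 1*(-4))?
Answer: -27192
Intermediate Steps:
V = 7 (V = -6 + 13 = 7)
-2472*(V - 1*(-4)) = -2472*(7 - 1*(-4)) = -2472*(7 + 4) = -2472*11 = -27192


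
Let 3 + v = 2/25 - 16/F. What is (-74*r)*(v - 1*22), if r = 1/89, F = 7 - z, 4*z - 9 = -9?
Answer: 352314/15575 ≈ 22.620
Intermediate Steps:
z = 0 (z = 9/4 + (1/4)*(-9) = 9/4 - 9/4 = 0)
F = 7 (F = 7 - 1*0 = 7 + 0 = 7)
r = 1/89 ≈ 0.011236
v = -911/175 (v = -3 + (2/25 - 16/7) = -3 - 386/175 = -911/175 ≈ -5.2057)
(-74*r)*(v - 1*22) = (-74*1/89)*(-911/175 - 1*22) = -74*(-911/175 - 22)/89 = -74/89*(-4761/175) = 352314/15575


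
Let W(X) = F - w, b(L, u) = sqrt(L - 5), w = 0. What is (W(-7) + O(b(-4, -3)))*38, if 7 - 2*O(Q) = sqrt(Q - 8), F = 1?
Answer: 171 - 19*sqrt(-8 + 3*I) ≈ 161.09 - 54.646*I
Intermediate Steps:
b(L, u) = sqrt(-5 + L)
O(Q) = 7/2 - sqrt(-8 + Q)/2 (O(Q) = 7/2 - sqrt(Q - 8)/2 = 7/2 - sqrt(-8 + Q)/2)
W(X) = 1 (W(X) = 1 - 1*0 = 1 + 0 = 1)
(W(-7) + O(b(-4, -3)))*38 = (1 + (7/2 - sqrt(-8 + sqrt(-5 - 4))/2))*38 = (1 + (7/2 - sqrt(-8 + sqrt(-9))/2))*38 = (1 + (7/2 - sqrt(-8 + 3*I)/2))*38 = (9/2 - sqrt(-8 + 3*I)/2)*38 = 171 - 19*sqrt(-8 + 3*I)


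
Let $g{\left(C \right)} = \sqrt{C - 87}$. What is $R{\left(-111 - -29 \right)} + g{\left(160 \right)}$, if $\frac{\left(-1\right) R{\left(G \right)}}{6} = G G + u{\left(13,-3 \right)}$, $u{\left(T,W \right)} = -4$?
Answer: $-40320 + \sqrt{73} \approx -40311.0$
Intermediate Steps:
$g{\left(C \right)} = \sqrt{-87 + C}$
$R{\left(G \right)} = 24 - 6 G^{2}$ ($R{\left(G \right)} = - 6 \left(G G - 4\right) = - 6 \left(G^{2} - 4\right) = - 6 \left(-4 + G^{2}\right) = 24 - 6 G^{2}$)
$R{\left(-111 - -29 \right)} + g{\left(160 \right)} = \left(24 - 6 \left(-111 - -29\right)^{2}\right) + \sqrt{-87 + 160} = \left(24 - 6 \left(-111 + 29\right)^{2}\right) + \sqrt{73} = \left(24 - 6 \left(-82\right)^{2}\right) + \sqrt{73} = \left(24 - 40344\right) + \sqrt{73} = -40320 + \sqrt{73}$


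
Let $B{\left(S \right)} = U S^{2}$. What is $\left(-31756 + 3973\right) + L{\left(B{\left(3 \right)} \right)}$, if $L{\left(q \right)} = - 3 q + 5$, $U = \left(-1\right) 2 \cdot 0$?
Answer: $-27778$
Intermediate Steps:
$U = 0$ ($U = \left(-2\right) 0 = 0$)
$B{\left(S \right)} = 0$ ($B{\left(S \right)} = 0 S^{2} = 0$)
$L{\left(q \right)} = 5 - 3 q$
$\left(-31756 + 3973\right) + L{\left(B{\left(3 \right)} \right)} = \left(-31756 + 3973\right) + \left(5 - 0\right) = -27783 + \left(5 + 0\right) = -27783 + 5 = -27778$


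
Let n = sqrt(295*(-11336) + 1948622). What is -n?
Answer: -I*sqrt(1395498) ≈ -1181.3*I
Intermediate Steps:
n = I*sqrt(1395498) (n = sqrt(-3344120 + 1948622) = sqrt(-1395498) = I*sqrt(1395498) ≈ 1181.3*I)
-n = -I*sqrt(1395498)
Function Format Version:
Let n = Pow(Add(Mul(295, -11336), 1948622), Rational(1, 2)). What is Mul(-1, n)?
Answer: Mul(-1, I, Pow(1395498, Rational(1, 2))) ≈ Mul(-1181.3, I)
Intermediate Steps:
n = Mul(I, Pow(1395498, Rational(1, 2))) (n = Pow(Add(-3344120, 1948622), Rational(1, 2)) = Pow(-1395498, Rational(1, 2)) = Mul(I, Pow(1395498, Rational(1, 2))) ≈ Mul(1181.3, I))
Mul(-1, n) = Mul(-1, Mul(I, Pow(1395498, Rational(1, 2)))) = Mul(-1, I, Pow(1395498, Rational(1, 2)))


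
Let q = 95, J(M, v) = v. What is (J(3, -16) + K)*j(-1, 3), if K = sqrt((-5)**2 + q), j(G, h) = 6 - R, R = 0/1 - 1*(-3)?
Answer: -48 + 6*sqrt(30) ≈ -15.137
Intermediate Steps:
R = 3 (R = 0*1 + 3 = 0 + 3 = 3)
j(G, h) = 3 (j(G, h) = 6 - 1*3 = 6 - 3 = 3)
K = 2*sqrt(30) (K = sqrt((-5)**2 + 95) = sqrt(25 + 95) = sqrt(120) = 2*sqrt(30) ≈ 10.954)
(J(3, -16) + K)*j(-1, 3) = (-16 + 2*sqrt(30))*3 = -48 + 6*sqrt(30)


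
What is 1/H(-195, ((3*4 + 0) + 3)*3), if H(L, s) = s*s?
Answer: 1/2025 ≈ 0.00049383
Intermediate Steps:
H(L, s) = s²
1/H(-195, ((3*4 + 0) + 3)*3) = 1/((((3*4 + 0) + 3)*3)²) = 1/((((12 + 0) + 3)*3)²) = 1/(((12 + 3)*3)²) = 1/((15*3)²) = 1/(45²) = 1/2025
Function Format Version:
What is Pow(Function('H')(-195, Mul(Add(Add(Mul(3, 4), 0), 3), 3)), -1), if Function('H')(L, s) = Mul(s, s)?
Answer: Rational(1, 2025) ≈ 0.00049383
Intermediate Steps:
Function('H')(L, s) = Pow(s, 2)
Pow(Function('H')(-195, Mul(Add(Add(Mul(3, 4), 0), 3), 3)), -1) = Pow(Pow(Mul(Add(Add(Mul(3, 4), 0), 3), 3), 2), -1) = Pow(Pow(Mul(Add(Add(12, 0), 3), 3), 2), -1) = Pow(Pow(Mul(Add(12, 3), 3), 2), -1) = Pow(Pow(Mul(15, 3), 2), -1) = Pow(Pow(45, 2), -1) = Pow(2025, -1) = Rational(1, 2025)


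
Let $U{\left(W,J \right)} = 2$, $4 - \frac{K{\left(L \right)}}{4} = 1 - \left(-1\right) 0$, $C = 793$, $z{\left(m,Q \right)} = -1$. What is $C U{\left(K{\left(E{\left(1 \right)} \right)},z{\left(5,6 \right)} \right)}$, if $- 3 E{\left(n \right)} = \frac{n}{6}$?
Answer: $1586$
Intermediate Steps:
$E{\left(n \right)} = - \frac{n}{18}$ ($E{\left(n \right)} = - \frac{n \frac{1}{6}}{3} = - \frac{\frac{1}{6} n}{3} = - \frac{n}{18}$)
$K{\left(L \right)} = 12$ ($K{\left(L \right)} = 16 - 4 \left(1 - \left(-1\right) 0\right) = 16 - 4 \left(1 - 0\right) = 16 - 4 \left(1 + 0\right) = 16 - 4 = 12$)
$C U{\left(K{\left(E{\left(1 \right)} \right)},z{\left(5,6 \right)} \right)} = 793 \cdot 2 = 1586$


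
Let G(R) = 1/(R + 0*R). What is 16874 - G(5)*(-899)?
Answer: 85269/5 ≈ 17054.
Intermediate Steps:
G(R) = 1/R (G(R) = 1/(R + 0) = 1/R)
16874 - G(5)*(-899) = 16874 - (-899)/5 = 16874 - 1*(-899/5) = 16874 + 899/5 = 85269/5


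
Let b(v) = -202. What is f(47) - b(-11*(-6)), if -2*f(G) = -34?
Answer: 219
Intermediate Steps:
f(G) = 17 (f(G) = -½*(-34) = 17)
f(47) - b(-11*(-6)) = 17 - 1*(-202) = 17 + 202 = 219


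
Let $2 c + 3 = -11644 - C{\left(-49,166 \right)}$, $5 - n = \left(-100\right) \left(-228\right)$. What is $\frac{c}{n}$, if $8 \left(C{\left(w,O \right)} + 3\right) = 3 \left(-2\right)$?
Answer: $\frac{46573}{182360} \approx 0.25539$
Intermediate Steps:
$C{\left(w,O \right)} = - \frac{15}{4}$ ($C{\left(w,O \right)} = -3 + \frac{3 \left(-2\right)}{8} = -3 + \frac{1}{8} \left(-6\right) = -3 - \frac{3}{4} = - \frac{15}{4}$)
$n = -22795$ ($n = 5 - \left(-100\right) \left(-228\right) = 5 - 22800 = -22795$)
$c = - \frac{46573}{8}$ ($c = - \frac{3}{2} + \frac{-11644 - - \frac{15}{4}}{2} = - \frac{3}{2} + \frac{-11644 + \frac{15}{4}}{2} = - \frac{3}{2} + \frac{1}{2} \left(- \frac{46561}{4}\right) = - \frac{3}{2} - \frac{46561}{8} = - \frac{46573}{8} \approx -5821.6$)
$\frac{c}{n} = - \frac{46573}{8 \left(-22795\right)} = \left(- \frac{46573}{8}\right) \left(- \frac{1}{22795}\right) = \frac{46573}{182360}$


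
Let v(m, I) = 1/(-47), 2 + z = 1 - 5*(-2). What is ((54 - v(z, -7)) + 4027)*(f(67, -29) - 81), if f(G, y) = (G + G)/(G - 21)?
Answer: -344487168/1081 ≈ -3.1867e+5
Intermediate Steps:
z = 9 (z = -2 + (1 - 5*(-2)) = -2 + (1 + 10) = -2 + 11 = 9)
f(G, y) = 2*G/(-21 + G) (f(G, y) = (2*G)/(-21 + G) = 2*G/(-21 + G))
v(m, I) = -1/47
((54 - v(z, -7)) + 4027)*(f(67, -29) - 81) = ((54 - 1*(-1/47)) + 4027)*(2*67/(-21 + 67) - 81) = ((54 + 1/47) + 4027)*(2*67/46 - 81) = (2539/47 + 4027)*(2*67*(1/46) - 81) = 191808*(67/23 - 81)/47 = (191808/47)*(-1796/23) = -344487168/1081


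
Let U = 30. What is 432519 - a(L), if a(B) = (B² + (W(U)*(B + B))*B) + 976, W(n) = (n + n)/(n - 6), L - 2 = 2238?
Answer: -29674057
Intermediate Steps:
L = 2240 (L = 2 + 2238 = 2240)
W(n) = 2*n/(-6 + n) (W(n) = (2*n)/(-6 + n) = 2*n/(-6 + n))
a(B) = 976 + 6*B² (a(B) = (B² + ((2*30/(-6 + 30))*(B + B))*B) + 976 = (B² + ((2*30/24)*(2*B))*B) + 976 = (B² + ((2*30*(1/24))*(2*B))*B) + 976 = (B² + (5*(2*B)/2)*B) + 976 = (B² + (5*B)*B) + 976 = (B² + 5*B²) + 976 = 6*B² + 976 = 976 + 6*B²)
432519 - a(L) = 432519 - (976 + 6*2240²) = 432519 - (976 + 6*5017600) = 432519 - (976 + 30105600) = 432519 - 1*30106576 = 432519 - 30106576 = -29674057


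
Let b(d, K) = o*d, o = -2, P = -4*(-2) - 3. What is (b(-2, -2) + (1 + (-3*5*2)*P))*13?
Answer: -1885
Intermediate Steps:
P = 5 (P = 8 - 3 = 5)
b(d, K) = -2*d
(b(-2, -2) + (1 + (-3*5*2)*P))*13 = (-2*(-2) + (1 + (-3*5*2)*5))*13 = (4 + (1 - 15*2*5))*13 = (4 + (1 - 30*5))*13 = (4 + (1 - 150))*13 = (4 - 149)*13 = -145*13 = -1885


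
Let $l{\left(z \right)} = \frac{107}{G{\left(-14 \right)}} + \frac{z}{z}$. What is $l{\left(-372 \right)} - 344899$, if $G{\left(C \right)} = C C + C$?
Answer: $- \frac{62771329}{182} \approx -3.449 \cdot 10^{5}$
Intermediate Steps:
$G{\left(C \right)} = C + C^{2}$ ($G{\left(C \right)} = C^{2} + C = C + C^{2}$)
$l{\left(z \right)} = \frac{289}{182}$ ($l{\left(z \right)} = \frac{107}{\left(-14\right) \left(1 - 14\right)} + \frac{z}{z} = \frac{107}{\left(-14\right) \left(-13\right)} + 1 = \frac{107}{182} + 1 = \frac{289}{182}$)
$l{\left(-372 \right)} - 344899 = \frac{289}{182} - 344899 = - \frac{62771329}{182}$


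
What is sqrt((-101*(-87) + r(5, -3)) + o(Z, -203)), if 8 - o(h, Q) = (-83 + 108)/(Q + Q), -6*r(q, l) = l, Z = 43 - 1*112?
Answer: sqrt(362456297)/203 ≈ 93.785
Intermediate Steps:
Z = -69 (Z = 43 - 112 = -69)
r(q, l) = -l/6
o(h, Q) = 8 - 25/(2*Q) (o(h, Q) = 8 - (-83 + 108)/(Q + Q) = 8 - 25/(2*Q))
sqrt((-101*(-87) + r(5, -3)) + o(Z, -203)) = sqrt((-101*(-87) - 1/6*(-3)) + (8 - 25/2/(-203))) = sqrt((8787 + 1/2) + (8 - 25/2*(-1/203))) = sqrt(17575/2 + (8 + 25/406)) = sqrt(17575/2 + 3273/406) = sqrt(1785499/203) = sqrt(362456297)/203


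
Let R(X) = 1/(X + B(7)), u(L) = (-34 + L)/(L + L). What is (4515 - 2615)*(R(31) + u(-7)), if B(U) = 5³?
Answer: 1522375/273 ≈ 5576.5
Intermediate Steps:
B(U) = 125
u(L) = (-34 + L)/(2*L) (u(L) = (-34 + L)/((2*L)) = (-34 + L)*(1/(2*L)) = (-34 + L)/(2*L))
R(X) = 1/(125 + X) (R(X) = 1/(X + 125) = 1/(125 + X))
(4515 - 2615)*(R(31) + u(-7)) = (4515 - 2615)*(1/(125 + 31) + (½)*(-34 - 7)/(-7)) = 1900*(1/156 + (½)*(-⅐)*(-41)) = 1900*(1/156 + 41/14) = 1900*(3205/1092) = 1522375/273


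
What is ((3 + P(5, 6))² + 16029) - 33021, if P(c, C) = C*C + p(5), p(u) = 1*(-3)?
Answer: -15696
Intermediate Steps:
p(u) = -3
P(c, C) = -3 + C² (P(c, C) = C*C - 3 = C² - 3 = -3 + C²)
((3 + P(5, 6))² + 16029) - 33021 = ((3 + (-3 + 6²))² + 16029) - 33021 = ((3 + (-3 + 36))² + 16029) - 33021 = ((3 + 33)² + 16029) - 33021 = (36² + 16029) - 33021 = (1296 + 16029) - 33021 = 17325 - 33021 = -15696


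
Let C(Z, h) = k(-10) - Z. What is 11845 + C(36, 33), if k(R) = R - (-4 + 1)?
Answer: 11802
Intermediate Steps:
k(R) = 3 + R (k(R) = R - 1*(-3) = R + 3 = 3 + R)
C(Z, h) = -7 - Z (C(Z, h) = (3 - 10) - Z = -7 - Z)
11845 + C(36, 33) = 11845 + (-7 - 1*36) = 11845 + (-7 - 36) = 11845 - 43 = 11802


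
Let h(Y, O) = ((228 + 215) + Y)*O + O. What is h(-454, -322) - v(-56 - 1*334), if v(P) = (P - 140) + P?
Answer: 4140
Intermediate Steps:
h(Y, O) = O + O*(443 + Y) (h(Y, O) = (443 + Y)*O + O = O*(443 + Y) + O = O + O*(443 + Y))
v(P) = -140 + 2*P (v(P) = (-140 + P) + P = -140 + 2*P)
h(-454, -322) - v(-56 - 1*334) = -322*(444 - 454) - (-140 + 2*(-56 - 1*334)) = -322*(-10) - (-140 + 2*(-56 - 334)) = 3220 - (-140 + 2*(-390)) = 3220 - (-140 - 780) = 3220 - 1*(-920) = 3220 + 920 = 4140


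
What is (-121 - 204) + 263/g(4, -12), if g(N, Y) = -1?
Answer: -588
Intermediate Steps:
(-121 - 204) + 263/g(4, -12) = (-121 - 204) + 263/(-1) = -325 + 263*(-1) = -325 - 263 = -588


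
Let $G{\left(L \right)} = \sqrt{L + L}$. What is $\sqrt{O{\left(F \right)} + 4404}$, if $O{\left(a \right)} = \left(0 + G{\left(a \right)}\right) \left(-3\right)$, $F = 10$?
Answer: $\sqrt{4404 - 6 \sqrt{5}} \approx 66.261$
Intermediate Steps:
$G{\left(L \right)} = \sqrt{2} \sqrt{L}$ ($G{\left(L \right)} = \sqrt{2 L} = \sqrt{2} \sqrt{L}$)
$O{\left(a \right)} = - 3 \sqrt{2} \sqrt{a}$ ($O{\left(a \right)} = \left(0 + \sqrt{2} \sqrt{a}\right) \left(-3\right) = \sqrt{2} \sqrt{a} \left(-3\right) = - 3 \sqrt{2} \sqrt{a}$)
$\sqrt{O{\left(F \right)} + 4404} = \sqrt{- 3 \sqrt{2} \sqrt{10} + 4404} = \sqrt{- 6 \sqrt{5} + 4404} = \sqrt{4404 - 6 \sqrt{5}}$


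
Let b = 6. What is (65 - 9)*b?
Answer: 336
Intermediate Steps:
(65 - 9)*b = (65 - 9)*6 = 56*6 = 336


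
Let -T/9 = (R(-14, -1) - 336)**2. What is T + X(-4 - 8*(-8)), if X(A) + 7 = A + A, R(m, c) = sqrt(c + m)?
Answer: -1015816 + 6048*I*sqrt(15) ≈ -1.0158e+6 + 23424.0*I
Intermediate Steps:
X(A) = -7 + 2*A (X(A) = -7 + (A + A) = -7 + 2*A)
T = -9*(-336 + I*sqrt(15))**2 (T = -9*(sqrt(-1 - 14) - 336)**2 = -9*(sqrt(-15) - 336)**2 = -9*(I*sqrt(15) - 336)**2 = -9*(-336 + I*sqrt(15))**2 ≈ -1.0159e+6 + 23424.0*I)
T + X(-4 - 8*(-8)) = (-1015929 + 6048*I*sqrt(15)) + (-7 + 2*(-4 - 8*(-8))) = (-1015929 + 6048*I*sqrt(15)) + (-7 + 2*(-4 + 64)) = (-1015929 + 6048*I*sqrt(15)) + (-7 + 2*60) = (-1015929 + 6048*I*sqrt(15)) + (-7 + 120) = (-1015929 + 6048*I*sqrt(15)) + 113 = -1015816 + 6048*I*sqrt(15)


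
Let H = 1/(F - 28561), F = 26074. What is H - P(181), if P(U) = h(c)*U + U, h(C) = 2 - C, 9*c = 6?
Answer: -1050344/2487 ≈ -422.33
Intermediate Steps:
c = 2/3 (c = (1/9)*6 = 2/3 ≈ 0.66667)
P(U) = 7*U/3 (P(U) = (2 - 1*2/3)*U + U = (2 - 2/3)*U + U = 4*U/3 + U = 7*U/3)
H = -1/2487 (H = 1/(26074 - 28561) = 1/(-2487) = -1/2487 ≈ -0.00040209)
H - P(181) = -1/2487 - 7*181/3 = -1/2487 - 1*1267/3 = -1/2487 - 1267/3 = -1050344/2487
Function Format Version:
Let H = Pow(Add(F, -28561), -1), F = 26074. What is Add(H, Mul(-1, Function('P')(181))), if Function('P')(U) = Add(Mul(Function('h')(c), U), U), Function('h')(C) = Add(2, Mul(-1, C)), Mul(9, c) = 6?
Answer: Rational(-1050344, 2487) ≈ -422.33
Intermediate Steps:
c = Rational(2, 3) (c = Mul(Rational(1, 9), 6) = Rational(2, 3) ≈ 0.66667)
Function('P')(U) = Mul(Rational(7, 3), U) (Function('P')(U) = Add(Mul(Add(2, Mul(-1, Rational(2, 3))), U), U) = Add(Mul(Add(2, Rational(-2, 3)), U), U) = Add(Mul(Rational(4, 3), U), U) = Mul(Rational(7, 3), U))
H = Rational(-1, 2487) (H = Pow(Add(26074, -28561), -1) = Pow(-2487, -1) = Rational(-1, 2487) ≈ -0.00040209)
Add(H, Mul(-1, Function('P')(181))) = Add(Rational(-1, 2487), Mul(-1, Mul(Rational(7, 3), 181))) = Add(Rational(-1, 2487), Mul(-1, Rational(1267, 3))) = Add(Rational(-1, 2487), Rational(-1267, 3)) = Rational(-1050344, 2487)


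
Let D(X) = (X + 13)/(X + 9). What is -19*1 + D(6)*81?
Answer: 418/5 ≈ 83.600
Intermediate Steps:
D(X) = (13 + X)/(9 + X)
-19*1 + D(6)*81 = -19*1 + ((13 + 6)/(9 + 6))*81 = -19 + (19/15)*81 = -19 + 513/5 = 418/5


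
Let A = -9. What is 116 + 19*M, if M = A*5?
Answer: -739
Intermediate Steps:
M = -45 (M = -9*5 = -45)
116 + 19*M = 116 + 19*(-45) = 116 - 855 = -739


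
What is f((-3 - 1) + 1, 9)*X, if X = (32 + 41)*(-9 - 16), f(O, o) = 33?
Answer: -60225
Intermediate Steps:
X = -1825 (X = 73*(-25) = -1825)
f((-3 - 1) + 1, 9)*X = 33*(-1825) = -60225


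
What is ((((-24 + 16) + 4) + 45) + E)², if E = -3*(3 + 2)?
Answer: 676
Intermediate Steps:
E = -15 (E = -3*5 = -15)
((((-24 + 16) + 4) + 45) + E)² = ((((-24 + 16) + 4) + 45) - 15)² = (((-8 + 4) + 45) - 15)² = ((-4 + 45) - 15)² = (41 - 15)² = 26² = 676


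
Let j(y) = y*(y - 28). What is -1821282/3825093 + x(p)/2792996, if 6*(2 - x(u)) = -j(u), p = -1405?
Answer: -7606548592057/21366938897256 ≈ -0.35600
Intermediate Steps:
j(y) = y*(-28 + y)
x(u) = 2 + u*(-28 + u)/6 (x(u) = 2 - (-1)*u*(-28 + u)/6 = 2 + u*(-28 + u)/6)
-1821282/3825093 + x(p)/2792996 = -1821282/3825093 + (2 + (⅙)*(-1405)*(-28 - 1405))/2792996 = -1821282*1/3825093 + (2 + (⅙)*(-1405)*(-1433))*(1/2792996) = -607094/1275031 + (2 + 2013365/6)*(1/2792996) = -607094/1275031 + (2013377/6)*(1/2792996) = -607094/1275031 + 2013377/16757976 = -7606548592057/21366938897256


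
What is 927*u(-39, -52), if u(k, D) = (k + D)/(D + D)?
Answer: 6489/8 ≈ 811.13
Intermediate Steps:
u(k, D) = (D + k)/(2*D) (u(k, D) = (D + k)/((2*D)) = (D + k)*(1/(2*D)) = (D + k)/(2*D))
927*u(-39, -52) = 927*((1/2)*(-52 - 39)/(-52)) = 927*((1/2)*(-1/52)*(-91)) = 927*(7/8) = 6489/8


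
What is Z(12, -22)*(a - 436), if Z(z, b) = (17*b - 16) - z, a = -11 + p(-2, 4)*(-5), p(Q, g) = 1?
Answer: 181704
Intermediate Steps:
a = -16 (a = -11 + 1*(-5) = -11 - 5 = -16)
Z(z, b) = -16 - z + 17*b (Z(z, b) = (-16 + 17*b) - z = -16 - z + 17*b)
Z(12, -22)*(a - 436) = (-16 - 1*12 + 17*(-22))*(-16 - 436) = (-16 - 12 - 374)*(-452) = -402*(-452) = 181704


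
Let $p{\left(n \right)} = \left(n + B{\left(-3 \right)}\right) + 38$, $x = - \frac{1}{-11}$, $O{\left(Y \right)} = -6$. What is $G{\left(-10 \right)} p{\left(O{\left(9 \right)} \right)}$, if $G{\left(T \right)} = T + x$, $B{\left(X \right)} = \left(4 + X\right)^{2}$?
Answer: $-327$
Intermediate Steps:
$x = \frac{1}{11}$ ($x = \left(-1\right) \left(- \frac{1}{11}\right) = \frac{1}{11} \approx 0.090909$)
$G{\left(T \right)} = \frac{1}{11} + T$ ($G{\left(T \right)} = T + \frac{1}{11} = \frac{1}{11} + T$)
$p{\left(n \right)} = 39 + n$ ($p{\left(n \right)} = \left(n + \left(4 - 3\right)^{2}\right) + 38 = \left(n + 1^{2}\right) + 38 = \left(n + 1\right) + 38 = \left(1 + n\right) + 38 = 39 + n$)
$G{\left(-10 \right)} p{\left(O{\left(9 \right)} \right)} = \left(\frac{1}{11} - 10\right) \left(39 - 6\right) = \left(- \frac{109}{11}\right) 33 = -327$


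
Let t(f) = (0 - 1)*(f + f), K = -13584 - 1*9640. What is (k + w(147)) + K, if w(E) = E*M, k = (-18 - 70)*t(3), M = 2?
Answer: -22402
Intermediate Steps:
K = -23224 (K = -13584 - 9640 = -23224)
t(f) = -2*f
k = 528 (k = (-18 - 70)*(-2*3) = -88*(-6) = 528)
w(E) = 2*E (w(E) = E*2 = 2*E)
(k + w(147)) + K = (528 + 2*147) - 23224 = (528 + 294) - 23224 = 822 - 23224 = -22402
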